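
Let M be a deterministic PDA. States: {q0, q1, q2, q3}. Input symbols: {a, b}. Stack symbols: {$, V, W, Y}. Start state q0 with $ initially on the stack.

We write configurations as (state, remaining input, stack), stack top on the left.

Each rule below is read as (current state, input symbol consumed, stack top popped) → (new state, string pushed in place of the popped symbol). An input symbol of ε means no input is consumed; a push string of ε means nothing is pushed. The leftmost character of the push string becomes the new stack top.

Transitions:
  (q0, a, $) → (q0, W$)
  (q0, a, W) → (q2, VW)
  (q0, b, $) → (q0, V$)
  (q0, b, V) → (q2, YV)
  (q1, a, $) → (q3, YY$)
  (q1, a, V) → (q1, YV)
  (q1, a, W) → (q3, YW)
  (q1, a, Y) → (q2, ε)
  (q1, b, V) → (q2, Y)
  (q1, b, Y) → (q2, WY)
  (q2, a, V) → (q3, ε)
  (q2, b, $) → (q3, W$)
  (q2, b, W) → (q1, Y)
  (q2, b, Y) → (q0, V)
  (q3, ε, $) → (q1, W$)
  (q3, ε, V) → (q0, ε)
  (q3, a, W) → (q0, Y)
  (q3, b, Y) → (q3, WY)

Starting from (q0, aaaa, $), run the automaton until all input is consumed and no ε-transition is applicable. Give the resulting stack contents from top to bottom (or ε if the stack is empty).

Y$

(q0, aaaa, $)
  read a, top $: go to q0, push W$ → (q0, aaa, W$)
  read a, top W: go to q2, push VW → (q2, aa, VW$)
  read a, top V: go to q3, push ε → (q3, a, W$)
  read a, top W: go to q0, push Y → (q0, ε, Y$)
All input consumed in state q0 with stack Y$.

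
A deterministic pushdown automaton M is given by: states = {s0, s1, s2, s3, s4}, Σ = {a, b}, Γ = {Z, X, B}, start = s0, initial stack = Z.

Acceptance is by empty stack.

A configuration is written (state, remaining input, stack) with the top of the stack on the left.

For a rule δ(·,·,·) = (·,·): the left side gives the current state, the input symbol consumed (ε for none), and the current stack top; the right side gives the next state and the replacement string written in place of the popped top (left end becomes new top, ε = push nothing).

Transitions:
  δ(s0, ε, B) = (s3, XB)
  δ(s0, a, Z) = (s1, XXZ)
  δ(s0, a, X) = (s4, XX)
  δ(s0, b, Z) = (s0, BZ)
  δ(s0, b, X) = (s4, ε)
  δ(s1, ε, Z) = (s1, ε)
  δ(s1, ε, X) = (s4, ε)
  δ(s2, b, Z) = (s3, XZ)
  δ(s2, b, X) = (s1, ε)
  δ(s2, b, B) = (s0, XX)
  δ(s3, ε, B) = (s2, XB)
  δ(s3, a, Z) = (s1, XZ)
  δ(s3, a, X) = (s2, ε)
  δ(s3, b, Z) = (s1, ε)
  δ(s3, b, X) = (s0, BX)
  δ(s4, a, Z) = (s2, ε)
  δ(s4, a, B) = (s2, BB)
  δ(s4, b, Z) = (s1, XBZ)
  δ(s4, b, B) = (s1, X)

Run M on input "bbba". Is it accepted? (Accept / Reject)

(s0, bbba, Z)
  read b, top Z: go to s0, push BZ → (s0, bba, BZ)
  ε-move, top B: go to s3, push XB → (s3, bba, XBZ)
  read b, top X: go to s0, push BX → (s0, ba, BXBZ)
  ε-move, top B: go to s3, push XB → (s3, ba, XBXBZ)
  read b, top X: go to s0, push BX → (s0, a, BXBXBZ)
  ε-move, top B: go to s3, push XB → (s3, a, XBXBXBZ)
  read a, top X: go to s2, push ε → (s2, ε, BXBXBZ)
All input consumed; stack is BXBXBZ, not empty, and no further ε-move applies.

Reject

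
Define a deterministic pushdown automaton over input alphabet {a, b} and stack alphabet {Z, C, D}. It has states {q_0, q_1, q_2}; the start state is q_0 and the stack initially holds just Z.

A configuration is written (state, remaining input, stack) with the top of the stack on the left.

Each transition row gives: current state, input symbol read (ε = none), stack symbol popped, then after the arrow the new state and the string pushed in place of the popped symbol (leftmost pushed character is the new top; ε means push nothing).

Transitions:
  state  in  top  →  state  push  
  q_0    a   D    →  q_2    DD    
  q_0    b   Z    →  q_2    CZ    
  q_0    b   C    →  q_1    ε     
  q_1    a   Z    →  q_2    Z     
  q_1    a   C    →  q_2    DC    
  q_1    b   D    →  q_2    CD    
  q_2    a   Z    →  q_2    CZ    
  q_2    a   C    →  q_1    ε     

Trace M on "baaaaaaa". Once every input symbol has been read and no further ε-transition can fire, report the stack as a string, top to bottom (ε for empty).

(q_0, baaaaaaa, Z)
  read b, top Z: go to q_2, push CZ → (q_2, aaaaaaa, CZ)
  read a, top C: go to q_1, push ε → (q_1, aaaaaa, Z)
  read a, top Z: go to q_2, push Z → (q_2, aaaaa, Z)
  read a, top Z: go to q_2, push CZ → (q_2, aaaa, CZ)
  read a, top C: go to q_1, push ε → (q_1, aaa, Z)
  read a, top Z: go to q_2, push Z → (q_2, aa, Z)
  read a, top Z: go to q_2, push CZ → (q_2, a, CZ)
  read a, top C: go to q_1, push ε → (q_1, ε, Z)
All input consumed in state q_1 with stack Z.

Z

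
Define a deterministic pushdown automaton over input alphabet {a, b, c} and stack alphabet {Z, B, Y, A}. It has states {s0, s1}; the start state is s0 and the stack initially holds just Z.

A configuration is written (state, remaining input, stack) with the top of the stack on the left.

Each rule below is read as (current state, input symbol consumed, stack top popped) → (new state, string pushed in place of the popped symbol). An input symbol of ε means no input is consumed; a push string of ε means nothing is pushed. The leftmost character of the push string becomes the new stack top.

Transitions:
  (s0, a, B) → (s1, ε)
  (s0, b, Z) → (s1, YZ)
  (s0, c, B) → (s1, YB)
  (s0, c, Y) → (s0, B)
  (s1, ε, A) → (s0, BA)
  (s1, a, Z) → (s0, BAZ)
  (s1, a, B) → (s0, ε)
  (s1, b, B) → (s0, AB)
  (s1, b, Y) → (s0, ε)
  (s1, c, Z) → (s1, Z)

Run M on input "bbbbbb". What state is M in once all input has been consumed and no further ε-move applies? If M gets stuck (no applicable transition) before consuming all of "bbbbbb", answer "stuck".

(s0, bbbbbb, Z)
  read b, top Z: go to s1, push YZ → (s1, bbbbb, YZ)
  read b, top Y: go to s0, push ε → (s0, bbbb, Z)
  read b, top Z: go to s1, push YZ → (s1, bbb, YZ)
  read b, top Y: go to s0, push ε → (s0, bb, Z)
  read b, top Z: go to s1, push YZ → (s1, b, YZ)
  read b, top Y: go to s0, push ε → (s0, ε, Z)
All input consumed; M is in state s0.

s0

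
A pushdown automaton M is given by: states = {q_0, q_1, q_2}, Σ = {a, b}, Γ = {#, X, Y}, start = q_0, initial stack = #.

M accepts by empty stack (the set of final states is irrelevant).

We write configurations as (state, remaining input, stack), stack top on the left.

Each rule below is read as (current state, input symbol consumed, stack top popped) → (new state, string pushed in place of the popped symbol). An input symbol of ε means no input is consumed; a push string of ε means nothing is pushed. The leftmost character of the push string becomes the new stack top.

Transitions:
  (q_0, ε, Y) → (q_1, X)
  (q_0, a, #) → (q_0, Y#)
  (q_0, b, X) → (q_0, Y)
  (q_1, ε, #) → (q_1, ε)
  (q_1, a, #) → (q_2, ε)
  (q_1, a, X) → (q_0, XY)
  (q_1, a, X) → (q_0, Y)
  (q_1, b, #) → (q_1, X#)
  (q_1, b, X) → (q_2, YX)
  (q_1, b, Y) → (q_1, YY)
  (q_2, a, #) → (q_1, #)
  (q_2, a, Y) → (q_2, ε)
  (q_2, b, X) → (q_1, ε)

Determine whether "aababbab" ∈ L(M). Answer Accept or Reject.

No computation consumes all input and empties the stack.

Reject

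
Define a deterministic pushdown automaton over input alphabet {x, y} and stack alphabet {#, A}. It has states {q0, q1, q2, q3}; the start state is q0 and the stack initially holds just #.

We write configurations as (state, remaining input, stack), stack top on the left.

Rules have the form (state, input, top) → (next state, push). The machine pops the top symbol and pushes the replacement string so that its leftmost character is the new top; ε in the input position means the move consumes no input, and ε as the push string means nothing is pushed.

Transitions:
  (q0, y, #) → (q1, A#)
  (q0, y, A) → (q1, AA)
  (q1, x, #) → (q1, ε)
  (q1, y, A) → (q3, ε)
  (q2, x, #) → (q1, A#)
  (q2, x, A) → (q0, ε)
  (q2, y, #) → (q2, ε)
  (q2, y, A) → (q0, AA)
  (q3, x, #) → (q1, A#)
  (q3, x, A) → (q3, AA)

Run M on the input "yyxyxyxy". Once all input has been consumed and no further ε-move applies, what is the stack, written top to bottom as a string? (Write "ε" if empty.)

(q0, yyxyxyxy, #)
  read y, top #: go to q1, push A# → (q1, yxyxyxy, A#)
  read y, top A: go to q3, push ε → (q3, xyxyxy, #)
  read x, top #: go to q1, push A# → (q1, yxyxy, A#)
  read y, top A: go to q3, push ε → (q3, xyxy, #)
  read x, top #: go to q1, push A# → (q1, yxy, A#)
  read y, top A: go to q3, push ε → (q3, xy, #)
  read x, top #: go to q1, push A# → (q1, y, A#)
  read y, top A: go to q3, push ε → (q3, ε, #)
All input consumed in state q3 with stack #.

#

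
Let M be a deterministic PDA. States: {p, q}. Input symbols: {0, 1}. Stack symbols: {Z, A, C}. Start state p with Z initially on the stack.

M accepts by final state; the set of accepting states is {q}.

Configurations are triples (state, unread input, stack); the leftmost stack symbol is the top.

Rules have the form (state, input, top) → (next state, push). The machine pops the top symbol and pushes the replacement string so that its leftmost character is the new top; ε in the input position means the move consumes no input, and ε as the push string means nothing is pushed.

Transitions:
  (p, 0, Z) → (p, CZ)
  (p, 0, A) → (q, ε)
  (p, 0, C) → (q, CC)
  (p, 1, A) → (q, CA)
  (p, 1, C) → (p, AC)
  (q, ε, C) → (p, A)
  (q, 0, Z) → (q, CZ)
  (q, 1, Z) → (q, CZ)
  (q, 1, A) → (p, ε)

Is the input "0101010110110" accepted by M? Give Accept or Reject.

Accept

(p, 0101010110110, Z)
  read 0, top Z: go to p, push CZ → (p, 101010110110, CZ)
  read 1, top C: go to p, push AC → (p, 01010110110, ACZ)
  read 0, top A: go to q, push ε → (q, 1010110110, CZ)
  ε-move, top C: go to p, push A → (p, 1010110110, AZ)
  read 1, top A: go to q, push CA → (q, 010110110, CAZ)
  ε-move, top C: go to p, push A → (p, 010110110, AAZ)
  read 0, top A: go to q, push ε → (q, 10110110, AZ)
  read 1, top A: go to p, push ε → (p, 0110110, Z)
  read 0, top Z: go to p, push CZ → (p, 110110, CZ)
  read 1, top C: go to p, push AC → (p, 10110, ACZ)
  read 1, top A: go to q, push CA → (q, 0110, CACZ)
  ε-move, top C: go to p, push A → (p, 0110, AACZ)
  read 0, top A: go to q, push ε → (q, 110, ACZ)
  read 1, top A: go to p, push ε → (p, 10, CZ)
  read 1, top C: go to p, push AC → (p, 0, ACZ)
  read 0, top A: go to q, push ε → (q, ε, CZ)
All input consumed; state q ∈ F.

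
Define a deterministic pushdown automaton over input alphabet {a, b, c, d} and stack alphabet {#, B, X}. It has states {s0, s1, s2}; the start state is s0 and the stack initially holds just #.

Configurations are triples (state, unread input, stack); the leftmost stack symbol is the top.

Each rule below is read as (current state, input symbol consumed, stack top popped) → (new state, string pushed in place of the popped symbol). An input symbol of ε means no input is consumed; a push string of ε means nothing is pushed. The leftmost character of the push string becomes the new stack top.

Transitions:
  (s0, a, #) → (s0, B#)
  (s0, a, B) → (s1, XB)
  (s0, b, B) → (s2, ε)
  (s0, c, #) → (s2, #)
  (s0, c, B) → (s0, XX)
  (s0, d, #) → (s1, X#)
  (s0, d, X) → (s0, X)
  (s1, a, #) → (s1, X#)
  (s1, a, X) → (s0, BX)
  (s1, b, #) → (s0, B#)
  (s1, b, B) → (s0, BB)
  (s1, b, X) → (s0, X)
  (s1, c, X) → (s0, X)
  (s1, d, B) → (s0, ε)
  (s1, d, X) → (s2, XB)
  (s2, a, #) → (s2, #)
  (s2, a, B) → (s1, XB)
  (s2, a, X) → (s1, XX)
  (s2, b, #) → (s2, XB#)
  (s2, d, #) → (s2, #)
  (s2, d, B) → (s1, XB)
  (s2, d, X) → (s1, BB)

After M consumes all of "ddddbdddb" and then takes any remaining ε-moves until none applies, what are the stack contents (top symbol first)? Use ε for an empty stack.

(s0, ddddbdddb, #)
  read d, top #: go to s1, push X# → (s1, dddbdddb, X#)
  read d, top X: go to s2, push XB → (s2, ddbdddb, XB#)
  read d, top X: go to s1, push BB → (s1, dbdddb, BBB#)
  read d, top B: go to s0, push ε → (s0, bdddb, BB#)
  read b, top B: go to s2, push ε → (s2, dddb, B#)
  read d, top B: go to s1, push XB → (s1, ddb, XB#)
  read d, top X: go to s2, push XB → (s2, db, XBB#)
  read d, top X: go to s1, push BB → (s1, b, BBBB#)
  read b, top B: go to s0, push BB → (s0, ε, BBBBB#)
All input consumed in state s0 with stack BBBBB#.

BBBBB#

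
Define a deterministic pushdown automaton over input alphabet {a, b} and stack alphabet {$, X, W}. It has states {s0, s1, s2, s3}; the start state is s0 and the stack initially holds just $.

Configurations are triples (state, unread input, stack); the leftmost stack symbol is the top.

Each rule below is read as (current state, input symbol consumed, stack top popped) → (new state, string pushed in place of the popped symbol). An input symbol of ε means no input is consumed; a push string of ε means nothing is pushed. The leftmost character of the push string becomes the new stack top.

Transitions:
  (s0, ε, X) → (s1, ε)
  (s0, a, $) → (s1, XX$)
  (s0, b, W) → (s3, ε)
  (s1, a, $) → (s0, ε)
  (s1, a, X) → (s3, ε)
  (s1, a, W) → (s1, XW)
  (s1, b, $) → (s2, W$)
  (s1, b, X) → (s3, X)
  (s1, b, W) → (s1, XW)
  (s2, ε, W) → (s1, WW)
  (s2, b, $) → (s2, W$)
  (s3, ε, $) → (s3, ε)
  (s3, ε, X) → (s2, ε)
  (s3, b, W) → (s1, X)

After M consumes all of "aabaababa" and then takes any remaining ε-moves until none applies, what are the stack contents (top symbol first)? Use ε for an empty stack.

(s0, aabaababa, $)
  read a, top $: go to s1, push XX$ → (s1, abaababa, XX$)
  read a, top X: go to s3, push ε → (s3, baababa, X$)
  ε-move, top X: go to s2, push ε → (s2, baababa, $)
  read b, top $: go to s2, push W$ → (s2, aababa, W$)
  ε-move, top W: go to s1, push WW → (s1, aababa, WW$)
  read a, top W: go to s1, push XW → (s1, ababa, XWW$)
  read a, top X: go to s3, push ε → (s3, baba, WW$)
  read b, top W: go to s1, push X → (s1, aba, XW$)
  read a, top X: go to s3, push ε → (s3, ba, W$)
  read b, top W: go to s1, push X → (s1, a, X$)
  read a, top X: go to s3, push ε → (s3, ε, $)
  ε-move, top $: go to s3, push ε → (s3, ε, ε)
All input consumed in state s3 with stack ε.

ε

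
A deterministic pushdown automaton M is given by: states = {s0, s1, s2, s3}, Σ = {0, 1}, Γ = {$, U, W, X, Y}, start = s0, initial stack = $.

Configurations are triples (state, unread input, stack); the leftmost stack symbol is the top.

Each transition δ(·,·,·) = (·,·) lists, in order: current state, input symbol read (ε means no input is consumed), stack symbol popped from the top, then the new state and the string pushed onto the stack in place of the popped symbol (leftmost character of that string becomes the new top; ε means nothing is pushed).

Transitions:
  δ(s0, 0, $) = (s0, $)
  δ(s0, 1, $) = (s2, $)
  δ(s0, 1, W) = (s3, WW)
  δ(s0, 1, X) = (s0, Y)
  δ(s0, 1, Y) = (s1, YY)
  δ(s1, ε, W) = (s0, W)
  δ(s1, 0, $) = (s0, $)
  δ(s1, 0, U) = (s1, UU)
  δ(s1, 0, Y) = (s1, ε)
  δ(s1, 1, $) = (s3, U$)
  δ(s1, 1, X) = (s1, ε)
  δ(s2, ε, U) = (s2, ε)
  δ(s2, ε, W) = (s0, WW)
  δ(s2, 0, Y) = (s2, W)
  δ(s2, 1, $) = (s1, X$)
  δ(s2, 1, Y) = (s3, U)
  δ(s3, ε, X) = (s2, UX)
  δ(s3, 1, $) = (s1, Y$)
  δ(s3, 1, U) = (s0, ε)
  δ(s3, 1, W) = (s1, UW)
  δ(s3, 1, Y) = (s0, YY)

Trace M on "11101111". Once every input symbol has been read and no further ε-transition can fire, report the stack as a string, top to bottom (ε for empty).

U$

(s0, 11101111, $) ⊢ (s2, 1101111, $) ⊢ (s1, 101111, X$) ⊢ (s1, 01111, $) ⊢ (s0, 1111, $) ⊢ (s2, 111, $) ⊢ (s1, 11, X$) ⊢ (s1, 1, $) ⊢ (s3, ε, U$)
All input consumed in state s3 with stack U$.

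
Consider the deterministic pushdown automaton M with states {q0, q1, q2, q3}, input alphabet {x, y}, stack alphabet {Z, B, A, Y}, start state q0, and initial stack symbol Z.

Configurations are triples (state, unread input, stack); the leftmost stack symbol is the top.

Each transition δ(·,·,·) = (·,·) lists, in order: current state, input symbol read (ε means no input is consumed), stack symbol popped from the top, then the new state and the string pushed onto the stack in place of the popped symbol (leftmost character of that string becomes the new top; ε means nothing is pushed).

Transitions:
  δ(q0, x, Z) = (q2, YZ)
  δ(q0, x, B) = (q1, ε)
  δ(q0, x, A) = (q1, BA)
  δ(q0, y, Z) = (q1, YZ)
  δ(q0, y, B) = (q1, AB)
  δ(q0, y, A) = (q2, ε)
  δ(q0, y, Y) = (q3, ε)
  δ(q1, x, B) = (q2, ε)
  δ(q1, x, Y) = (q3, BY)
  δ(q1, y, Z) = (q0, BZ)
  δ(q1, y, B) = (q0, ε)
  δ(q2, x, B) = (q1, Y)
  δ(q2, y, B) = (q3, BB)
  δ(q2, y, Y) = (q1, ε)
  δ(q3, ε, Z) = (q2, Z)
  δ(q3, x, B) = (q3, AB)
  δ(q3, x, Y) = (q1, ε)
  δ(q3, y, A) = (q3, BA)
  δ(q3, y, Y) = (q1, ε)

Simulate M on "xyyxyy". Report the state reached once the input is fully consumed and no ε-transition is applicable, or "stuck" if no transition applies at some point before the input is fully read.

q1

(q0, xyyxyy, Z) ⊢ (q2, yyxyy, YZ) ⊢ (q1, yxyy, Z) ⊢ (q0, xyy, BZ) ⊢ (q1, yy, Z) ⊢ (q0, y, BZ) ⊢ (q1, ε, ABZ)
All input consumed; M is in state q1.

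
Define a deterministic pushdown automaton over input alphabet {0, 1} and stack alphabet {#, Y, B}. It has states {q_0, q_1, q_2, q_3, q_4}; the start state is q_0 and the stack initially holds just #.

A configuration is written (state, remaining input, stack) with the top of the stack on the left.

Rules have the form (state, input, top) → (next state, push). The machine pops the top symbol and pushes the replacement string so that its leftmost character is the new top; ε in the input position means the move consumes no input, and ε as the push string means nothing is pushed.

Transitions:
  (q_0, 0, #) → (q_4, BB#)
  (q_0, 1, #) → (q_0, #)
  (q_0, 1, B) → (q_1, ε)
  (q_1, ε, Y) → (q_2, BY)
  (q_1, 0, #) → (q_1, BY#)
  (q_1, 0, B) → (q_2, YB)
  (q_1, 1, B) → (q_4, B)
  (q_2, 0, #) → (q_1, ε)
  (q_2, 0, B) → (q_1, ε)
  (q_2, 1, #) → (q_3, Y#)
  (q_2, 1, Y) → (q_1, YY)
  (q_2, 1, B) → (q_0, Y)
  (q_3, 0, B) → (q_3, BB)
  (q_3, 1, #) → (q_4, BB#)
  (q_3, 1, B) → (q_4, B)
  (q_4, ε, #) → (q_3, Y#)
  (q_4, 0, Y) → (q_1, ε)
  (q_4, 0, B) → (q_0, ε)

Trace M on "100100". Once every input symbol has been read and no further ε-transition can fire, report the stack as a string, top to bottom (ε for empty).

(q_0, 100100, #) ⊢ (q_0, 00100, #) ⊢ (q_4, 0100, BB#) ⊢ (q_0, 100, B#) ⊢ (q_1, 00, #) ⊢ (q_1, 0, BY#) ⊢ (q_2, ε, YBY#)
All input consumed in state q_2 with stack YBY#.

YBY#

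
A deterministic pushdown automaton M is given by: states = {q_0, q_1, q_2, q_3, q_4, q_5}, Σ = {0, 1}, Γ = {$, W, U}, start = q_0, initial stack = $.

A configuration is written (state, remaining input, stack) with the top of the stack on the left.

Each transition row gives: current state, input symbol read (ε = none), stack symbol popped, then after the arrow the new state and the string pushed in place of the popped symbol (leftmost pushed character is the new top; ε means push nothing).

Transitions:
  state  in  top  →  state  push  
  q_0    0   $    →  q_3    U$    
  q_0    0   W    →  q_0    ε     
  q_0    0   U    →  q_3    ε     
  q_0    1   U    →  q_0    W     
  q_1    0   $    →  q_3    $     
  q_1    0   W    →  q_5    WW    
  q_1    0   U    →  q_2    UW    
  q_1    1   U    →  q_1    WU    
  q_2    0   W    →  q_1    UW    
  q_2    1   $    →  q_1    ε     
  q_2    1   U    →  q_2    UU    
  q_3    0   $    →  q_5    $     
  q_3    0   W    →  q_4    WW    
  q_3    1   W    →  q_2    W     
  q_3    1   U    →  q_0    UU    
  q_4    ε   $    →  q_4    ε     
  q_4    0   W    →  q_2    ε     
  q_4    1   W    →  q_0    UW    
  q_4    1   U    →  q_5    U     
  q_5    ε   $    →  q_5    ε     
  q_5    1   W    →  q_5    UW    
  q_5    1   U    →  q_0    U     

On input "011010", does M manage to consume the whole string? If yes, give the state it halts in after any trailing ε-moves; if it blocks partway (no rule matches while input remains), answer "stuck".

(q_0, 011010, $) ⊢ (q_3, 11010, U$) ⊢ (q_0, 1010, UU$) ⊢ (q_0, 010, WU$) ⊢ (q_0, 10, U$) ⊢ (q_0, 0, W$) ⊢ (q_0, ε, $)
All input consumed; M is in state q_0.

q_0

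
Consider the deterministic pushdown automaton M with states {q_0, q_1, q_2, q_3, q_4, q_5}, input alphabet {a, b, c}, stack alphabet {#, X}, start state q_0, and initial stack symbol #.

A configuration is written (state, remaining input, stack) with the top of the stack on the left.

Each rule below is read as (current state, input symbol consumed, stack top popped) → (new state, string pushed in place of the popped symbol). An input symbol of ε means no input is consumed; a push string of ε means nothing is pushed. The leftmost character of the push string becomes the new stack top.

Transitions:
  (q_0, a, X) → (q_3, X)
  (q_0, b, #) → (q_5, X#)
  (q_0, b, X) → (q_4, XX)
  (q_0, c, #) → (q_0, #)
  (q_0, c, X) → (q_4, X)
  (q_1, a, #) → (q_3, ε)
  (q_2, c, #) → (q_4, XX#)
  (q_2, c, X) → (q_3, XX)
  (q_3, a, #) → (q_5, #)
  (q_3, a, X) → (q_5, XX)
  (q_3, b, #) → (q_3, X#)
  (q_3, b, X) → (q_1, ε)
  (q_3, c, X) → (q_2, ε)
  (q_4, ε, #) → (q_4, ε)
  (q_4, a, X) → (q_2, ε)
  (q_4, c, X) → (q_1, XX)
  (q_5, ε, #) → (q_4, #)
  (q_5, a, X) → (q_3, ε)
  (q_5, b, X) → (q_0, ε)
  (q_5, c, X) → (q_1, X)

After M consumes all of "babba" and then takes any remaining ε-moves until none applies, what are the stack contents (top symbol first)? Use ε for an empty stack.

(q_0, babba, #) ⊢ (q_5, abba, X#) ⊢ (q_3, bba, #) ⊢ (q_3, ba, X#) ⊢ (q_1, a, #) ⊢ (q_3, ε, ε)
All input consumed in state q_3 with stack ε.

ε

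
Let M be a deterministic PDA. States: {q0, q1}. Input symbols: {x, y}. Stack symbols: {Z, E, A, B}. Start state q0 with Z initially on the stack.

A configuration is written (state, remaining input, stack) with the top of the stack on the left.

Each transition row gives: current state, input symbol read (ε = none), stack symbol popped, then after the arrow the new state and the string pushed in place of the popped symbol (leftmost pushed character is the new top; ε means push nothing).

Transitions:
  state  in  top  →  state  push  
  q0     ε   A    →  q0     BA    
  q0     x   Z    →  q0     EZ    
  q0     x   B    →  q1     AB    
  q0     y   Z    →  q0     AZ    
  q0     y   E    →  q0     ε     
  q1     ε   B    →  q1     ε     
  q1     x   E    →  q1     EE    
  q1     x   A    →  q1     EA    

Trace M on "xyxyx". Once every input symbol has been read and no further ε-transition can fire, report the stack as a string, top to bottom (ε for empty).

(q0, xyxyx, Z)
  read x, top Z: go to q0, push EZ → (q0, yxyx, EZ)
  read y, top E: go to q0, push ε → (q0, xyx, Z)
  read x, top Z: go to q0, push EZ → (q0, yx, EZ)
  read y, top E: go to q0, push ε → (q0, x, Z)
  read x, top Z: go to q0, push EZ → (q0, ε, EZ)
All input consumed in state q0 with stack EZ.

EZ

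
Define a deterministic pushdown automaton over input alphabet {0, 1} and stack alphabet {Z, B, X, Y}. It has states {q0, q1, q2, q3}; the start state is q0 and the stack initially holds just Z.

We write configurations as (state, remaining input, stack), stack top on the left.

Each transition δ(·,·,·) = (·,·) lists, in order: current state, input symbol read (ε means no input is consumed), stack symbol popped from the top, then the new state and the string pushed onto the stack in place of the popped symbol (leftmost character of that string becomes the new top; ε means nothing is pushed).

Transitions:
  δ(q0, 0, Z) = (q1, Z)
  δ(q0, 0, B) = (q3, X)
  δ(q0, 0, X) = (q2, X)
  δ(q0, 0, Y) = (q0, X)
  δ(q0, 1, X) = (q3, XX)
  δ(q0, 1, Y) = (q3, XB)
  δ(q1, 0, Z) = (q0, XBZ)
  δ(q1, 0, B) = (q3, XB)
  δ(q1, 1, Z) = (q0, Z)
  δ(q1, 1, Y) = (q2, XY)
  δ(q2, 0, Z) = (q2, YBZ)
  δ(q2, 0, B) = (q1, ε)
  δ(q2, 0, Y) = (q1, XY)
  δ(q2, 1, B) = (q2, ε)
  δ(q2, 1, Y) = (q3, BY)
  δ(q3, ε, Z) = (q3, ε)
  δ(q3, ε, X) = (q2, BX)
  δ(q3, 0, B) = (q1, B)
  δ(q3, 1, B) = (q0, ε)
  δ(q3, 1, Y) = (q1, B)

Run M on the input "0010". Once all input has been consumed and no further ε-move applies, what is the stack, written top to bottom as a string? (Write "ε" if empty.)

XXBZ

(q0, 0010, Z)
  read 0, top Z: go to q1, push Z → (q1, 010, Z)
  read 0, top Z: go to q0, push XBZ → (q0, 10, XBZ)
  read 1, top X: go to q3, push XX → (q3, 0, XXBZ)
  ε-move, top X: go to q2, push BX → (q2, 0, BXXBZ)
  read 0, top B: go to q1, push ε → (q1, ε, XXBZ)
All input consumed in state q1 with stack XXBZ.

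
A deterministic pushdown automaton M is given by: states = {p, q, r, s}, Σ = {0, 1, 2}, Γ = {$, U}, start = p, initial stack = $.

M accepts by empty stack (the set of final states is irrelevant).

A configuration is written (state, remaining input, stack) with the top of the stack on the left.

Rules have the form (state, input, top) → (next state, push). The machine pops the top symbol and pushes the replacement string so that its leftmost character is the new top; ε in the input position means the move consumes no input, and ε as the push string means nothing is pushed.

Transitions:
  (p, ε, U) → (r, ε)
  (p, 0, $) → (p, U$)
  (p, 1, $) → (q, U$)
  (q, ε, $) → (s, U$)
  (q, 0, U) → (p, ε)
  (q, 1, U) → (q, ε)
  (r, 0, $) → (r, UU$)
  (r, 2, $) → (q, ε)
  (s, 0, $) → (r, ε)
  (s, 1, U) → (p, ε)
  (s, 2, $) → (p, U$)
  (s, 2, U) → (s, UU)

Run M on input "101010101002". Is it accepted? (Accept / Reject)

Accept

(p, 101010101002, $)
  read 1, top $: go to q, push U$ → (q, 01010101002, U$)
  read 0, top U: go to p, push ε → (p, 1010101002, $)
  read 1, top $: go to q, push U$ → (q, 010101002, U$)
  read 0, top U: go to p, push ε → (p, 10101002, $)
  read 1, top $: go to q, push U$ → (q, 0101002, U$)
  read 0, top U: go to p, push ε → (p, 101002, $)
  read 1, top $: go to q, push U$ → (q, 01002, U$)
  read 0, top U: go to p, push ε → (p, 1002, $)
  read 1, top $: go to q, push U$ → (q, 002, U$)
  read 0, top U: go to p, push ε → (p, 02, $)
  read 0, top $: go to p, push U$ → (p, 2, U$)
  ε-move, top U: go to r, push ε → (r, 2, $)
  read 2, top $: go to q, push ε → (q, ε, ε)
All input consumed and the stack is empty.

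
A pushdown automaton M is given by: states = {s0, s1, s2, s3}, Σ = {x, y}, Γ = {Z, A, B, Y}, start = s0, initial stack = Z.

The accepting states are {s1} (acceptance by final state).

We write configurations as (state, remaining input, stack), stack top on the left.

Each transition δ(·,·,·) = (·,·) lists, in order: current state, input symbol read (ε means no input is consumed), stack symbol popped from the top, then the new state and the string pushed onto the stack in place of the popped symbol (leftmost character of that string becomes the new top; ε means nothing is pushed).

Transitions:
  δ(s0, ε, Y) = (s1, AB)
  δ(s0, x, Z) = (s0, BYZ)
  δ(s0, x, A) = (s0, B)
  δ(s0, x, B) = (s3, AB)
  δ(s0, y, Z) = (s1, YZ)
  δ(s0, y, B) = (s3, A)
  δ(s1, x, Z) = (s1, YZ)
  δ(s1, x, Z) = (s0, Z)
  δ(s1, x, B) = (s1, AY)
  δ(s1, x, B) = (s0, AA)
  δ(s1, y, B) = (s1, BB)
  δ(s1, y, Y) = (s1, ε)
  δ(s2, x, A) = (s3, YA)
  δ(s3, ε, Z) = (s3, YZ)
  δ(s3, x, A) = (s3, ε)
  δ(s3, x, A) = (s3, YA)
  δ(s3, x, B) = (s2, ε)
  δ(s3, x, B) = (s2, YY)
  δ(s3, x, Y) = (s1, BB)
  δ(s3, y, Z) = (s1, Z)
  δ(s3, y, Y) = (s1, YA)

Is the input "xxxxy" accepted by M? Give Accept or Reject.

One accepting computation: (s0, xxxxy, Z) ⊢ (s0, xxxy, BYZ) ⊢ (s3, xxy, ABYZ) ⊢ (s3, xy, YABYZ) ⊢ (s1, y, BBABYZ) ⊢ (s1, ε, BBBABYZ)
All input consumed and state s1 ∈ F.

Accept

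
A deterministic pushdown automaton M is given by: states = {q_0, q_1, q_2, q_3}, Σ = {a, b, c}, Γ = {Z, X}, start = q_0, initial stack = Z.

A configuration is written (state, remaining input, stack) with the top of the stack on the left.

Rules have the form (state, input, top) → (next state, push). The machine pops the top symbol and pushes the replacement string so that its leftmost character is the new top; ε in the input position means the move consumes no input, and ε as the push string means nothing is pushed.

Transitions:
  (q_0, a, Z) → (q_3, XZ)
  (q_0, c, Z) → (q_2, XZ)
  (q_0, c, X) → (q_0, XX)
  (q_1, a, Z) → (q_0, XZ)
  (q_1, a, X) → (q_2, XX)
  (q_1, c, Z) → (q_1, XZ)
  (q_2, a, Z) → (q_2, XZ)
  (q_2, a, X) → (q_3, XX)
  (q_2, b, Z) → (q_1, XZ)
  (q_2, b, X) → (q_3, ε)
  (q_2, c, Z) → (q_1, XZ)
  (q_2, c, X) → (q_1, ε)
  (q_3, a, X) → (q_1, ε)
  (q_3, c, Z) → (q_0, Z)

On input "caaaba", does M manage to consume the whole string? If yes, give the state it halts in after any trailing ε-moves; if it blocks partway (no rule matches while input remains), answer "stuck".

(q_0, caaaba, Z) ⊢ (q_2, aaaba, XZ) ⊢ (q_3, aaba, XXZ) ⊢ (q_1, aba, XZ) ⊢ (q_2, ba, XXZ) ⊢ (q_3, a, XZ) ⊢ (q_1, ε, Z)
All input consumed; M is in state q_1.

q_1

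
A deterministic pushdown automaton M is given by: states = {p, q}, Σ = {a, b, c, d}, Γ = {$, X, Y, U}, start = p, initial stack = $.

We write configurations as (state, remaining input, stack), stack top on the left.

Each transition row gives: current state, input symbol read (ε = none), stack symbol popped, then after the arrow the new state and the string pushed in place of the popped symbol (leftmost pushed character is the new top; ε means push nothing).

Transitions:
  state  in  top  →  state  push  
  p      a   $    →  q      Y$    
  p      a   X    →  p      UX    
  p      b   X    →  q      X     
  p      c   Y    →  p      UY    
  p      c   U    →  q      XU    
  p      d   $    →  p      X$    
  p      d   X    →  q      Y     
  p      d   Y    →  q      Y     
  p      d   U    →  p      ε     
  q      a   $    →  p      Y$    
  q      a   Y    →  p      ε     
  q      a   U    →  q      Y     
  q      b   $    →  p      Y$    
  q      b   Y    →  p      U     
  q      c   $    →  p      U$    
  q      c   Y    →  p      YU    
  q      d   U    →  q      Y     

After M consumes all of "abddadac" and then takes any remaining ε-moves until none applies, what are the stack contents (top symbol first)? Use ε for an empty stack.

(p, abddadac, $) ⊢ (q, bddadac, Y$) ⊢ (p, ddadac, U$) ⊢ (p, dadac, $) ⊢ (p, adac, X$) ⊢ (p, dac, UX$) ⊢ (p, ac, X$) ⊢ (p, c, UX$) ⊢ (q, ε, XUX$)
All input consumed in state q with stack XUX$.

XUX$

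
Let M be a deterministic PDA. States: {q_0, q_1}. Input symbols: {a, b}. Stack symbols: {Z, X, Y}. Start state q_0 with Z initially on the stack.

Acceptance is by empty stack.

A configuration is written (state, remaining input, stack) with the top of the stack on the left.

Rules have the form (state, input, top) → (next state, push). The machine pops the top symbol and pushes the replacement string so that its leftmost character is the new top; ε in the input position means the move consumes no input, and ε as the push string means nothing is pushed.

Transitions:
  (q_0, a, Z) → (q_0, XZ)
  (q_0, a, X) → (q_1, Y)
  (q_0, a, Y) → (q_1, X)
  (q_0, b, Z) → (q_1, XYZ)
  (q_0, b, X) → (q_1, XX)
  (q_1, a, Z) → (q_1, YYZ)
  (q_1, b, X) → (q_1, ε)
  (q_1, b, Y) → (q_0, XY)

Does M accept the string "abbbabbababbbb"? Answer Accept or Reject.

Reject

(q_0, abbbabbababbbb, Z) ⊢ (q_0, bbbabbababbbb, XZ) ⊢ (q_1, bbabbababbbb, XXZ) ⊢ (q_1, babbababbbb, XZ) ⊢ (q_1, abbababbbb, Z) ⊢ (q_1, bbababbbb, YYZ) ⊢ (q_0, bababbbb, XYYZ) ⊢ (q_1, ababbbb, XXYYZ)
No transition applies at (q_1, ababbbb, XXYYZ); input not fully consumed.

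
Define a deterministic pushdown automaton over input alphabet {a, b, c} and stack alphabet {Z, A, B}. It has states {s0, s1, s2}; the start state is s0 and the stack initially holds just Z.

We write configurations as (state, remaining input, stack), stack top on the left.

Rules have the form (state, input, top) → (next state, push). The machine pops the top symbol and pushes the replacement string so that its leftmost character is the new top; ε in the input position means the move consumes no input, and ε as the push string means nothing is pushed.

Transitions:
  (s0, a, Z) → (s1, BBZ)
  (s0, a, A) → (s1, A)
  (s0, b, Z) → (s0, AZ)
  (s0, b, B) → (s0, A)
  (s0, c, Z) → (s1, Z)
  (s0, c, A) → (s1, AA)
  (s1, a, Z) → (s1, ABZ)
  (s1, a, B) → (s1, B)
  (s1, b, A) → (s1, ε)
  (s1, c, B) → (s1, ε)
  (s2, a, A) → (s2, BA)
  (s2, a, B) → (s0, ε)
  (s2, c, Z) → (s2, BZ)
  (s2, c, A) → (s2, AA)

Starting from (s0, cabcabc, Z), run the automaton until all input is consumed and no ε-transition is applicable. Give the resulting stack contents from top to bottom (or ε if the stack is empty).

Z

(s0, cabcabc, Z)
  read c, top Z: go to s1, push Z → (s1, abcabc, Z)
  read a, top Z: go to s1, push ABZ → (s1, bcabc, ABZ)
  read b, top A: go to s1, push ε → (s1, cabc, BZ)
  read c, top B: go to s1, push ε → (s1, abc, Z)
  read a, top Z: go to s1, push ABZ → (s1, bc, ABZ)
  read b, top A: go to s1, push ε → (s1, c, BZ)
  read c, top B: go to s1, push ε → (s1, ε, Z)
All input consumed in state s1 with stack Z.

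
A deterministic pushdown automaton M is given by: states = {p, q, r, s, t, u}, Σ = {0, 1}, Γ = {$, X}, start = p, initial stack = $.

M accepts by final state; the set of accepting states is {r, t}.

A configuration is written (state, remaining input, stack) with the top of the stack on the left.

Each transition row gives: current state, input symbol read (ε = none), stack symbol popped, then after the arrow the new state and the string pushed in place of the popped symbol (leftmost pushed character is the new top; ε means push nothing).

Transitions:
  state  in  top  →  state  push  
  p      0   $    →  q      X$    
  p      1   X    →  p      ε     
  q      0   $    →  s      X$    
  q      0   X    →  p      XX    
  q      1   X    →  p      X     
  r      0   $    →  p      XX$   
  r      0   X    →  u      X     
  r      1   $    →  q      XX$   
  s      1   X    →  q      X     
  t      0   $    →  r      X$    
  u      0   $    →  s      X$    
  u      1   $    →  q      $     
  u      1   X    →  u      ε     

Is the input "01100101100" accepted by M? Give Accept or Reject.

(p, 01100101100, $) ⊢ (q, 1100101100, X$) ⊢ (p, 100101100, X$) ⊢ (p, 00101100, $) ⊢ (q, 0101100, X$) ⊢ (p, 101100, XX$) ⊢ (p, 01100, X$)
No transition applies at (p, 01100, X$); input not fully consumed.

Reject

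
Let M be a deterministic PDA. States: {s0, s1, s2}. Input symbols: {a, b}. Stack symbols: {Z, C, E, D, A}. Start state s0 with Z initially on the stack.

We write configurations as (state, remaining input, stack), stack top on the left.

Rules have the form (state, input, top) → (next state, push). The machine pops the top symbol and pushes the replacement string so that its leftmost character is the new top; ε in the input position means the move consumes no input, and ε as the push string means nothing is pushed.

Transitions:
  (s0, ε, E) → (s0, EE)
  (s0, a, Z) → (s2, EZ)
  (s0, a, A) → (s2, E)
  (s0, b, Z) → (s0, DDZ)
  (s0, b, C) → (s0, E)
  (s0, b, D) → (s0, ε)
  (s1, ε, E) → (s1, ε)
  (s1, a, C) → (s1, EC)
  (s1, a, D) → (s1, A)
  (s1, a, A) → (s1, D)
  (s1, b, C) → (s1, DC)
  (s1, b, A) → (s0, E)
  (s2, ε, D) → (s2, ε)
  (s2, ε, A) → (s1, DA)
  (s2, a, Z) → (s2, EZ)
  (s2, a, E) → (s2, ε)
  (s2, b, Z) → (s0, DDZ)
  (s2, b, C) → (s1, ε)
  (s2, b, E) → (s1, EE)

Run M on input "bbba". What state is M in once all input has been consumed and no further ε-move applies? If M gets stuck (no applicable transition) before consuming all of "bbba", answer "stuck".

s2

(s0, bbba, Z)
  read b, top Z: go to s0, push DDZ → (s0, bba, DDZ)
  read b, top D: go to s0, push ε → (s0, ba, DZ)
  read b, top D: go to s0, push ε → (s0, a, Z)
  read a, top Z: go to s2, push EZ → (s2, ε, EZ)
All input consumed; M is in state s2.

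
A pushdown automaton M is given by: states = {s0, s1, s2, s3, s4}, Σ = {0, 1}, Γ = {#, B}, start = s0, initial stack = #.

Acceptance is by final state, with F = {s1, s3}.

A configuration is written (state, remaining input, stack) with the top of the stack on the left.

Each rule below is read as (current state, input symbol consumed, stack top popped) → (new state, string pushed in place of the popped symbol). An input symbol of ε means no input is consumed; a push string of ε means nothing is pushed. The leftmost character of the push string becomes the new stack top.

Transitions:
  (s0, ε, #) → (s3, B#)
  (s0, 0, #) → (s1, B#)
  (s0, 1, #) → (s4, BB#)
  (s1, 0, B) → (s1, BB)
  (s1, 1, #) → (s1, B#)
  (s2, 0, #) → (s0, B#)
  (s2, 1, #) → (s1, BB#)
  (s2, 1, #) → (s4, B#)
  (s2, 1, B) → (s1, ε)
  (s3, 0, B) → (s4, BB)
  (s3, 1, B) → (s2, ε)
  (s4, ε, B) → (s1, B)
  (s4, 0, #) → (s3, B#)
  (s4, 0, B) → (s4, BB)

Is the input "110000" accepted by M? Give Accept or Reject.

One accepting computation: (s0, 110000, #) ⊢ (s3, 110000, B#) ⊢ (s2, 10000, #) ⊢ (s1, 0000, BB#) ⊢ (s1, 000, BBB#) ⊢ (s1, 00, BBBB#) ⊢ (s1, 0, BBBBB#) ⊢ (s1, ε, BBBBBB#)
All input consumed and state s1 ∈ F.

Accept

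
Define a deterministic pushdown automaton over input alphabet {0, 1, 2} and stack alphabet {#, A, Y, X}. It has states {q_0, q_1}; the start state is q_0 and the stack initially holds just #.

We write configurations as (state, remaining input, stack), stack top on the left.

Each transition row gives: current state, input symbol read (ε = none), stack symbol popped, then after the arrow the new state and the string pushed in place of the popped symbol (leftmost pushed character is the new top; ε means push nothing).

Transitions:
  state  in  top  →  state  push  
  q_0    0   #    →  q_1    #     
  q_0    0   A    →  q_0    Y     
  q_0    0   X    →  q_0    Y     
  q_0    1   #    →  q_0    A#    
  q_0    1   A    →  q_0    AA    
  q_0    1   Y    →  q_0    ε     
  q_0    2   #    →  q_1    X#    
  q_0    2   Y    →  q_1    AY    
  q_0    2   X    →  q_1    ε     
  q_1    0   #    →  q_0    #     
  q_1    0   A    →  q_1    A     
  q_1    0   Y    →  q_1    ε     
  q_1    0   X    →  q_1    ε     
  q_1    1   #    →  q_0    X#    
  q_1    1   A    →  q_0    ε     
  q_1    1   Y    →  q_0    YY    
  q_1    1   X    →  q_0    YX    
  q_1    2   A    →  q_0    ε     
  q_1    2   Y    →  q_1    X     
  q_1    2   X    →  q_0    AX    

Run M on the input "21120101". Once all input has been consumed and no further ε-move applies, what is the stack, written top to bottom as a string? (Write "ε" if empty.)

(q_0, 21120101, #)
  read 2, top #: go to q_1, push X# → (q_1, 1120101, X#)
  read 1, top X: go to q_0, push YX → (q_0, 120101, YX#)
  read 1, top Y: go to q_0, push ε → (q_0, 20101, X#)
  read 2, top X: go to q_1, push ε → (q_1, 0101, #)
  read 0, top #: go to q_0, push # → (q_0, 101, #)
  read 1, top #: go to q_0, push A# → (q_0, 01, A#)
  read 0, top A: go to q_0, push Y → (q_0, 1, Y#)
  read 1, top Y: go to q_0, push ε → (q_0, ε, #)
All input consumed in state q_0 with stack #.

#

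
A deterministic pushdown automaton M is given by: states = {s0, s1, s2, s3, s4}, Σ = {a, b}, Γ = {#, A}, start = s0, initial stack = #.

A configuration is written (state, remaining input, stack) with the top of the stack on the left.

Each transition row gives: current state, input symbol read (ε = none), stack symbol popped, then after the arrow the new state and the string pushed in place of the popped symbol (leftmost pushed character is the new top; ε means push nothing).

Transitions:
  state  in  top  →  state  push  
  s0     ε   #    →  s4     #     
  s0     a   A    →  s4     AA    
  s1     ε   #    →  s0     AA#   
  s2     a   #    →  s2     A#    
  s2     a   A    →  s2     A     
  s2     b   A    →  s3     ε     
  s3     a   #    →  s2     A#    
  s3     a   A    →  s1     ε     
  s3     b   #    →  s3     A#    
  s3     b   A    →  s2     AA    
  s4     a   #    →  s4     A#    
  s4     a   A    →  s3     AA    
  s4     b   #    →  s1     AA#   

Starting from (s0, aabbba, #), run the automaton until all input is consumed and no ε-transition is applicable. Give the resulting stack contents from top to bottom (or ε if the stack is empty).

AAA#

(s0, aabbba, #) ⊢ (s4, aabbba, #) ⊢ (s4, abbba, A#) ⊢ (s3, bbba, AA#) ⊢ (s2, bba, AAA#) ⊢ (s3, ba, AA#) ⊢ (s2, a, AAA#) ⊢ (s2, ε, AAA#)
All input consumed in state s2 with stack AAA#.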